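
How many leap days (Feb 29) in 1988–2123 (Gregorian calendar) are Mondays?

5

Leap years in 1988–2123: 33 of them.
Feb 29 weekday advances by 5 (mod 7) from one leap year to the next four years later (or differs when a century non-leap intervenes).
Leap-day weekdays: 1988:Mon✓ 1992:Sat 1996:Thu 2000:Tue 2004:Sun 2008:Fri 2012:Wed 2016:Mon✓ 2020:Sat 2024:Thu 2028:Tue 2032:Sun 2036:Fri …(7 more)… 2068:Wed 2072:Mon✓ 2076:Sat 2080:Thu 2084:Tue 2088:Sun 2092:Fri 2096:Wed 2104:Fri 2108:Wed 2112:Mon✓ 2116:Sat 2120:Thu
Monday: 1988, 2016, 2044, 2072, 2112 → 5.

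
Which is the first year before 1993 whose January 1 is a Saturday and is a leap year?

1972

Jan 1 advances by 2 weekdays after a leap year and by 1 after a common year.
1993: Jan 1 is Friday.
1992: Wednesday (leap)
1991: Tuesday
1990: Monday
1989: Sunday
1988: Friday (leap)
1987: Thursday
1986: Wednesday
1985: Tuesday
1984: Sunday (leap)
1983: Saturday
1982: Friday
1981: Thursday
1980: Tuesday (leap)
1979: Monday
1978: Sunday
1977: Saturday
1976: Thursday (leap)
1975: Wednesday
1974: Tuesday
1973: Monday
1972: Saturday (leap)
1972 begins on a Saturday and is a leap year.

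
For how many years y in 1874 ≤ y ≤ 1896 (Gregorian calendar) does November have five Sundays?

November has 30 days; it has five Sundays when Sunday falls among the first (month-length − 28) days — i.e. when November 1 is one of Sunday/Saturday.
November 1 by year: 1874:Sun✓ 1875:Mon 1876:Wed 1877:Thu 1878:Fri 1879:Sat✓ 1880:Mon 1881:Tue 1882:Wed 1883:Thu 1884:Sat✓ 1885:Sun✓ 1886:Mon 1887:Tue 1888:Thu 1889:Fri 1890:Sat✓ 1891:Sun✓ 1892:Tue 1893:Wed 1894:Thu 1895:Fri 1896:Sun✓
Years with five Sundays: 1874, 1879, 1884, 1885, 1890, 1891, 1896 → 7.

7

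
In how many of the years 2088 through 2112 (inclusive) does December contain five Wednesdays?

12

December has 31 days; it has five Wednesdays when Wednesday falls among the first (month-length − 28) days — i.e. when December 1 is one of Wednesday/Tuesday/Monday.
December 1 by year: 2088:Wed✓ 2089:Thu 2090:Fri 2091:Sat 2092:Mon✓ 2093:Tue✓ 2094:Wed✓ 2095:Thu 2096:Sat 2097:Sun 2098:Mon✓ 2099:Tue✓ 2100:Wed✓ 2101:Thu 2102:Fri 2103:Sat 2104:Mon✓ 2105:Tue✓ 2106:Wed✓ 2107:Thu 2108:Sat 2109:Sun 2110:Mon✓ 2111:Tue✓ 2112:Thu
Years with five Wednesdays: 2088, 2092, 2093, 2094, 2098, 2099, 2100, 2104, 2105, 2106, 2110, 2111 → 12.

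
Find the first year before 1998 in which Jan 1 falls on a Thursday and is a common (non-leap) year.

1987

Jan 1 advances by 2 weekdays after a leap year and by 1 after a common year.
1998: Jan 1 is Thursday.
1997: Wednesday
1996: Monday (leap)
1995: Sunday
1994: Saturday
1993: Friday
1992: Wednesday (leap)
1991: Tuesday
1990: Monday
1989: Sunday
1988: Friday (leap)
1987: Thursday
1987 begins on a Thursday and is a common year.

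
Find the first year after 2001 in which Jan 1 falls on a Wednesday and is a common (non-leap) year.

2003

Jan 1 advances by 2 weekdays after a leap year and by 1 after a common year.
2001: Jan 1 is Monday.
2002: Tuesday
2003: Wednesday
2003 begins on a Wednesday and is a common year.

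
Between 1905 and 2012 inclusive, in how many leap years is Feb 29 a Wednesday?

4

Leap years in 1905–2012: 27 of them.
Feb 29 weekday advances by 5 (mod 7) from one leap year to the next four years later (or differs when a century non-leap intervenes).
Leap-day weekdays: 1908:Sat 1912:Thu 1916:Tue 1920:Sun 1924:Fri 1928:Wed✓ 1932:Mon 1936:Sat 1940:Thu 1944:Tue 1948:Sun 1952:Fri 1956:Wed✓ 1960:Mon 1964:Sat 1968:Thu 1972:Tue 1976:Sun 1980:Fri 1984:Wed✓ 1988:Mon 1992:Sat 1996:Thu 2000:Tue 2004:Sun 2008:Fri 2012:Wed✓
Wednesday: 1928, 1956, 1984, 2012 → 4.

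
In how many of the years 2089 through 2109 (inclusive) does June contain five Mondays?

6

June has 30 days; it has five Mondays when Monday falls among the first (month-length − 28) days — i.e. when June 1 is one of Monday/Sunday.
June 1 by year: 2089:Wed 2090:Thu 2091:Fri 2092:Sun✓ 2093:Mon✓ 2094:Tue 2095:Wed 2096:Fri 2097:Sat 2098:Sun✓ 2099:Mon✓ 2100:Tue 2101:Wed 2102:Thu 2103:Fri 2104:Sun✓ 2105:Mon✓ 2106:Tue 2107:Wed 2108:Fri 2109:Sat
Years with five Mondays: 2092, 2093, 2098, 2099, 2104, 2105 → 6.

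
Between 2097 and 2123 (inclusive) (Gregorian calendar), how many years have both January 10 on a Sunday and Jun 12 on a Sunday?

Check each year's weekday for January 10 and Jun 12:
  2097: Thu/Wed  2098: Fri/Thu  2099: Sat/Fri  2100: Sun/Sat  2101: Mon/Sun  2102: Tue/Mon  2103: Wed/Tue  2104: Thu/Thu  2105: Sat/Fri  2106: Sun/Sat  2107: Mon/Sun  2108: Tue/Tue  2109: Thu/Wed  2110: Fri/Thu  2111: Sat/Fri  2112: Sun/Sun ✓  2113: Tue/Mon  2114: Wed/Tue  2115: Thu/Wed  2116: Fri/Fri  2117: Sun/Sat  2118: Mon/Sun  2119: Tue/Mon  2120: Wed/Wed  2121: Fri/Thu  2122: Sat/Fri  2123: Sun/Sat
Both conditions hold in: 2112 — 1.

1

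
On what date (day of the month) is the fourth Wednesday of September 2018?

September 1, 2018 is a Saturday, so the first Wednesday is the 5th.
The fourth Wednesday is 5 + 21 = 26.

26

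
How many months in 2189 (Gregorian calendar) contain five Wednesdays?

A month of length L has five Wednesdays iff its first Wednesday is on day ≤ L−28 (so day 1–3 in a 31-day month, 1–2 in a 30-day month, day 1 in a leap February).
Checking each month of 2189: Jan starts Thu (31d); Feb starts Sun (28d); Mar starts Sun (31d); Apr starts Wed (30d) ✓; May starts Fri (31d); Jun starts Mon (30d); Jul starts Wed (31d) ✓; Aug starts Sat (31d); Sep starts Tue (30d) ✓; Oct starts Thu (31d); Nov starts Sun (30d); Dec starts Tue (31d) ✓.
Five-Wednesday months: April, July, September, December → 4.

4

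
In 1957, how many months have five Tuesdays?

A month of length L has five Tuesdays iff its first Tuesday is on day ≤ L−28 (so day 1–3 in a 31-day month, 1–2 in a 30-day month, day 1 in a leap February).
Checking each month of 1957: Jan starts Tue (31d) ✓; Feb starts Fri (28d); Mar starts Fri (31d); Apr starts Mon (30d) ✓; May starts Wed (31d); Jun starts Sat (30d); Jul starts Mon (31d) ✓; Aug starts Thu (31d); Sep starts Sun (30d); Oct starts Tue (31d) ✓; Nov starts Fri (30d); Dec starts Sun (31d) ✓.
Five-Tuesday months: January, April, July, October, December → 5.

5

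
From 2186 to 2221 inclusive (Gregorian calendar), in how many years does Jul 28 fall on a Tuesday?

Track Jul 28's weekday year by year (advancing +1, or +2 across a Feb 29):
  2186: Fri  2187: Sat (+1)  2188: Mon (+2)  2189: Tue (+1) ✓  2190: Wed (+1)
  2191: Thu (+1)  2192: Sat (+2)  2193: Sun (+1)  2194: Mon (+1)  2195: Tue (+1) ✓
  2196: Thu (+2)  2197: Fri (+1)  2198: Sat (+1)  2199: Sun (+1)  … (8 more years) …
  2208: Thu (+2)  2209: Fri (+1)  2210: Sat (+1)  2211: Sun (+1)  2212: Tue (+2) ✓
  2213: Wed (+1)  2214: Thu (+1)  2215: Fri (+1)  2216: Sun (+2)  2217: Mon (+1)
  2218: Tue (+1) ✓  2219: Wed (+1)  2220: Fri (+2)  2221: Sat (+1)
Tuesday years: 2189, 2195, 2201, 2207, 2212, 2218 — 6 in total.

6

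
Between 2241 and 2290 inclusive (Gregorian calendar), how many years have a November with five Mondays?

November has 30 days; it has five Mondays when Monday falls among the first (month-length − 28) days — i.e. when November 1 is one of Monday/Sunday.
November 1 by year: 2241:Mon✓ 2242:Tue 2243:Wed 2244:Fri 2245:Sat 2246:Sun✓ 2247:Mon✓ 2248:Wed 2249:Thu 2250:Fri 2251:Sat 2252:Mon✓ 2253:Tue 2254:Wed 2255:Thu …(20 more)… 2276:Wed 2277:Thu 2278:Fri 2279:Sat 2280:Mon✓ 2281:Tue 2282:Wed 2283:Thu 2284:Sat 2285:Sun✓ 2286:Mon✓ 2287:Tue 2288:Thu 2289:Fri 2290:Sat
Years with five Mondays: 2241, 2246, 2247, 2252, 2257, 2258, 2263, 2268, 2269, 2274, 2275, 2280, 2285, 2286 → 14.

14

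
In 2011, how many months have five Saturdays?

A month of length L has five Saturdays iff its first Saturday is on day ≤ L−28 (so day 1–3 in a 31-day month, 1–2 in a 30-day month, day 1 in a leap February).
Checking each month of 2011: Jan starts Sat (31d) ✓; Feb starts Tue (28d); Mar starts Tue (31d); Apr starts Fri (30d) ✓; May starts Sun (31d); Jun starts Wed (30d); Jul starts Fri (31d) ✓; Aug starts Mon (31d); Sep starts Thu (30d); Oct starts Sat (31d) ✓; Nov starts Tue (30d); Dec starts Thu (31d) ✓.
Five-Saturday months: January, April, July, October, December → 5.

5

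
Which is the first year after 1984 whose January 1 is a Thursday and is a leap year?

2004

Jan 1 advances by 2 weekdays after a leap year and by 1 after a common year.
1984: Jan 1 is Sunday (leap).
1985: Tuesday
1986: Wednesday
1987: Thursday
1988: Friday (leap)
1989: Sunday
1990: Monday
1991: Tuesday
1992: Wednesday (leap)
1993: Friday
1994: Saturday
1995: Sunday
1996: Monday (leap)
1997: Wednesday
1998: Thursday
1999: Friday
2000: Saturday (leap)
2001: Monday
2002: Tuesday
2003: Wednesday
2004: Thursday (leap)
2004 begins on a Thursday and is a leap year.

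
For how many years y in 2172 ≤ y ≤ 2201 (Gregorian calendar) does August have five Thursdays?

August has 31 days; it has five Thursdays when Thursday falls among the first (month-length − 28) days — i.e. when August 1 is one of Thursday/Wednesday/Tuesday.
August 1 by year: 2172:Sat 2173:Sun 2174:Mon 2175:Tue✓ 2176:Thu✓ 2177:Fri 2178:Sat 2179:Sun 2180:Tue✓ 2181:Wed✓ 2182:Thu✓ 2183:Fri 2184:Sun 2185:Mon 2186:Tue✓ 2187:Wed✓ 2188:Fri 2189:Sat 2190:Sun 2191:Mon 2192:Wed✓ 2193:Thu✓ 2194:Fri 2195:Sat 2196:Mon 2197:Tue✓ 2198:Wed✓ 2199:Thu✓ 2200:Fri 2201:Sat
Years with five Thursdays: 2175, 2176, 2180, 2181, 2182, 2186, 2187, 2192, 2193, 2197, 2198, 2199 → 12.

12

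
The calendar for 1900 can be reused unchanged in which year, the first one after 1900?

1906

Two years share a calendar iff Jan 1 falls on the same weekday and both are leap or both are common. 1900: Jan 1 is Monday, common year.
1901: Jan 1 Tuesday, common
1902: Jan 1 Wednesday, common
1903: Jan 1 Thursday, common
1904: Jan 1 Friday, leap
1905: Jan 1 Sunday, common
1906: Jan 1 Monday, common
1906 matches on both conditions.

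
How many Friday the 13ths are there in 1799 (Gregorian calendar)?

2

Check the 13th of each month of 1799: Jan 13: Sun, Feb 13: Wed, Mar 13: Wed, Apr 13: Sat, May 13: Mon, Jun 13: Thu, Jul 13: Sat, Aug 13: Tue, Sep 13: Fri, Oct 13: Sun, Nov 13: Wed, Dec 13: Fri.
Friday occurs in September, December — 2 months.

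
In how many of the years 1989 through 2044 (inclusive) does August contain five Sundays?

24

August has 31 days; it has five Sundays when Sunday falls among the first (month-length − 28) days — i.e. when August 1 is one of Sunday/Saturday/Friday.
August 1 by year: 1989:Tue 1990:Wed 1991:Thu 1992:Sat✓ 1993:Sun✓ 1994:Mon 1995:Tue 1996:Thu 1997:Fri✓ 1998:Sat✓ 1999:Sun✓ 2000:Tue 2001:Wed 2002:Thu 2003:Fri✓ …(26 more)… 2030:Thu 2031:Fri✓ 2032:Sun✓ 2033:Mon 2034:Tue 2035:Wed 2036:Fri✓ 2037:Sat✓ 2038:Sun✓ 2039:Mon 2040:Wed 2041:Thu 2042:Fri✓ 2043:Sat✓ 2044:Mon
Years with five Sundays: 1992, 1993, 1997, 1998, 1999, 2003, 2004, 2008, 2009, 2010, 2014, 2015, 2020, 2021, 2025, 2026, 2027, 2031, 2032, 2036, 2037, 2038, 2042, 2043 → 24.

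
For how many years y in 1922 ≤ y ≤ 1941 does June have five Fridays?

June has 30 days; it has five Fridays when Friday falls among the first (month-length − 28) days — i.e. when June 1 is one of Friday/Thursday.
June 1 by year: 1922:Thu✓ 1923:Fri✓ 1924:Sun 1925:Mon 1926:Tue 1927:Wed 1928:Fri✓ 1929:Sat 1930:Sun 1931:Mon 1932:Wed 1933:Thu✓ 1934:Fri✓ 1935:Sat 1936:Mon 1937:Tue 1938:Wed 1939:Thu✓ 1940:Sat 1941:Sun
Years with five Fridays: 1922, 1923, 1928, 1933, 1934, 1939 → 6.

6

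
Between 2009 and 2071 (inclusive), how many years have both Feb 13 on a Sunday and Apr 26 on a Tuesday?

Check each year's weekday for Feb 13 and Apr 26:
  2009: Fri/Sun  2010: Sat/Mon  2011: Sun/Tue ✓  2012: Mon/Thu  2013: Wed/Fri  2014: Thu/Sat  2015: Fri/Sun  2016: Sat/Tue  2017: Mon/Wed  2018: Tue/Thu  2019: Wed/Fri  2020: Thu/Sun  2021: Sat/Mon  2022: Sun/Tue ✓  …(35 more)…  2058: Wed/Fri  2059: Thu/Sat  2060: Fri/Mon  2061: Sun/Tue ✓  2062: Mon/Wed  2063: Tue/Thu  2064: Wed/Sat  2065: Fri/Sun  2066: Sat/Mon  2067: Sun/Tue ✓  2068: Mon/Thu  2069: Wed/Fri  2070: Thu/Sat  2071: Fri/Sun
Both conditions hold in: 2011, 2022, 2033, 2039, 2050, 2061, 2067 — 7.

7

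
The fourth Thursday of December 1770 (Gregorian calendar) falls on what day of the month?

27

December 1, 1770 is a Saturday, so the first Thursday is the 6th.
The fourth Thursday is 6 + 21 = 27.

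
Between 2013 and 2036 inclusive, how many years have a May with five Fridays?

May has 31 days; it has five Fridays when Friday falls among the first (month-length − 28) days — i.e. when May 1 is one of Friday/Thursday/Wednesday.
May 1 by year: 2013:Wed✓ 2014:Thu✓ 2015:Fri✓ 2016:Sun 2017:Mon 2018:Tue 2019:Wed✓ 2020:Fri✓ 2021:Sat 2022:Sun 2023:Mon 2024:Wed✓ 2025:Thu✓ 2026:Fri✓ 2027:Sat 2028:Mon 2029:Tue 2030:Wed✓ 2031:Thu✓ 2032:Sat 2033:Sun 2034:Mon 2035:Tue 2036:Thu✓
Years with five Fridays: 2013, 2014, 2015, 2019, 2020, 2024, 2025, 2026, 2030, 2031, 2036 → 11.

11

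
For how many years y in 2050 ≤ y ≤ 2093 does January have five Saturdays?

January has 31 days; it has five Saturdays when Saturday falls among the first (month-length − 28) days — i.e. when January 1 is one of Saturday/Friday/Thursday.
January 1 by year: 2050:Sat✓ 2051:Sun 2052:Mon 2053:Wed 2054:Thu✓ 2055:Fri✓ 2056:Sat✓ 2057:Mon 2058:Tue 2059:Wed 2060:Thu✓ 2061:Sat✓ 2062:Sun 2063:Mon 2064:Tue …(14 more)… 2079:Sun 2080:Mon 2081:Wed 2082:Thu✓ 2083:Fri✓ 2084:Sat✓ 2085:Mon 2086:Tue 2087:Wed 2088:Thu✓ 2089:Sat✓ 2090:Sun 2091:Mon 2092:Tue 2093:Thu✓
Years with five Saturdays: 2050, 2054, 2055, 2056, 2060, 2061, 2065, 2066, 2067, 2071, 2072, 2077, 2078, 2082, 2083, 2084, 2088, 2089, 2093 → 19.

19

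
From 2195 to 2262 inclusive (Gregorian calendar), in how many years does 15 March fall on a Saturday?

10

Track 15 March's weekday year by year (advancing +1, or +2 across a Feb 29):
  2195: Sun  2196: Tue (+2)  2197: Wed (+1)  2198: Thu (+1)  2199: Fri (+1)
  2200: Sat (+1) ✓  2201: Sun (+1)  2202: Mon (+1)  2203: Tue (+1)  2204: Thu (+2)
  2205: Fri (+1)  2206: Sat (+1) ✓  2207: Sun (+1)  2208: Tue (+2)  … (40 more years) …
  2249: Thu (+1)  2250: Fri (+1)  2251: Sat (+1) ✓  2252: Mon (+2)  2253: Tue (+1)
  2254: Wed (+1)  2255: Thu (+1)  2256: Sat (+2) ✓  2257: Sun (+1)  2258: Mon (+1)
  2259: Tue (+1)  2260: Thu (+2)  2261: Fri (+1)  2262: Sat (+1) ✓
Saturday years: 2200, 2206, 2217, 2223, 2228, 2234, 2245, 2251, 2256, 2262 — 10 in total.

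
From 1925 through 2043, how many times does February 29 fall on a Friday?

Leap years in 1925–2043: 29 of them.
Feb 29 weekday advances by 5 (mod 7) from one leap year to the next four years later (or differs when a century non-leap intervenes).
Leap-day weekdays: 1928:Wed 1932:Mon 1936:Sat 1940:Thu 1944:Tue 1948:Sun 1952:Fri✓ 1956:Wed 1960:Mon 1964:Sat 1968:Thu 1972:Tue 1976:Sun …(3 more)… 1992:Sat 1996:Thu 2000:Tue 2004:Sun 2008:Fri✓ 2012:Wed 2016:Mon 2020:Sat 2024:Thu 2028:Tue 2032:Sun 2036:Fri✓ 2040:Wed
Friday: 1952, 1980, 2008, 2036 → 4.

4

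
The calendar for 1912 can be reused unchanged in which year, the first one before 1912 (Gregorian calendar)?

Two years share a calendar iff Jan 1 falls on the same weekday and both are leap or both are common. 1912: Jan 1 is Monday, leap year.
1911: Jan 1 Sunday, common
1910: Jan 1 Saturday, common
1909: Jan 1 Friday, common
1908: Jan 1 Wednesday, leap
1907: Jan 1 Tuesday, common
1906: Jan 1 Monday, common
1905: Jan 1 Sunday, common
1904: Jan 1 Friday, leap
1903: Jan 1 Thursday, common
1902: Jan 1 Wednesday, common
1901: Jan 1 Tuesday, common
1900: Jan 1 Monday, common
1899: Jan 1 Sunday, common
1898: Jan 1 Saturday, common
1897: Jan 1 Friday, common
1896: Jan 1 Wednesday, leap
1895: Jan 1 Tuesday, common
1894: Jan 1 Monday, common
1893: Jan 1 Sunday, common
1892: Jan 1 Friday, leap
1891: Jan 1 Thursday, common
1890: Jan 1 Wednesday, common
1889: Jan 1 Tuesday, common
1888: Jan 1 Sunday, leap
1887: Jan 1 Saturday, common
1886: Jan 1 Friday, common
1885: Jan 1 Thursday, common
1884: Jan 1 Tuesday, leap
1883: Jan 1 Monday, common
1882: Jan 1 Sunday, common
1881: Jan 1 Saturday, common
1880: Jan 1 Thursday, leap
1879: Jan 1 Wednesday, common
1878: Jan 1 Tuesday, common
1877: Jan 1 Monday, common
1876: Jan 1 Saturday, leap
1875: Jan 1 Friday, common
1874: Jan 1 Thursday, common
1873: Jan 1 Wednesday, common
1872: Jan 1 Monday, leap
1872 matches on both conditions.

1872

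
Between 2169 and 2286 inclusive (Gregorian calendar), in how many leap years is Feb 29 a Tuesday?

Leap years in 2169–2286: 28 of them.
Feb 29 weekday advances by 5 (mod 7) from one leap year to the next four years later (or differs when a century non-leap intervenes).
Leap-day weekdays: 2172:Sat 2176:Thu 2180:Tue✓ 2184:Sun 2188:Fri 2192:Wed 2196:Mon 2204:Wed 2208:Mon 2212:Sat 2216:Thu 2220:Tue✓ 2224:Sun 2228:Fri 2232:Wed 2236:Mon 2240:Sat 2244:Thu 2248:Tue✓ 2252:Sun 2256:Fri 2260:Wed 2264:Mon 2268:Sat 2272:Thu 2276:Tue✓ 2280:Sun 2284:Fri
Tuesday: 2180, 2220, 2248, 2276 → 4.

4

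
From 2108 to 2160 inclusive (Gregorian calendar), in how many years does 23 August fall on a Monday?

Track 23 August's weekday year by year (advancing +1, or +2 across a Feb 29):
  2108: Thu  2109: Fri (+1)  2110: Sat (+1)  2111: Sun (+1)  2112: Tue (+2)
  2113: Wed (+1)  2114: Thu (+1)  2115: Fri (+1)  2116: Sun (+2)  2117: Mon (+1) ✓
  2118: Tue (+1)  2119: Wed (+1)  2120: Fri (+2)  2121: Sat (+1)  … (25 more years) …
  2147: Wed (+1)  2148: Fri (+2)  2149: Sat (+1)  2150: Sun (+1)  2151: Mon (+1) ✓
  2152: Wed (+2)  2153: Thu (+1)  2154: Fri (+1)  2155: Sat (+1)  2156: Mon (+2) ✓
  2157: Tue (+1)  2158: Wed (+1)  2159: Thu (+1)  2160: Sat (+2)
Monday years: 2117, 2123, 2128, 2134, 2145, 2151, 2156 — 7 in total.

7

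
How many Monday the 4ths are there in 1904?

3

Check the 4th of each month of 1904: Jan 4: Mon, Feb 4: Thu, Mar 4: Fri, Apr 4: Mon, May 4: Wed, Jun 4: Sat, Jul 4: Mon, Aug 4: Thu, Sep 4: Sun, Oct 4: Tue, Nov 4: Fri, Dec 4: Sun.
Monday occurs in January, April, July — 3 months.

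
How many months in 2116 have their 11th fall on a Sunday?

1

Check the 11th of each month of 2116: Jan 11: Sat, Feb 11: Tue, Mar 11: Wed, Apr 11: Sat, May 11: Mon, Jun 11: Thu, Jul 11: Sat, Aug 11: Tue, Sep 11: Fri, Oct 11: Sun, Nov 11: Wed, Dec 11: Fri.
Sunday occurs in October — 1 month.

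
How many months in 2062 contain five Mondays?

4

A month of length L has five Mondays iff its first Monday is on day ≤ L−28 (so day 1–3 in a 31-day month, 1–2 in a 30-day month, day 1 in a leap February).
Checking each month of 2062: Jan starts Sun (31d) ✓; Feb starts Wed (28d); Mar starts Wed (31d); Apr starts Sat (30d); May starts Mon (31d) ✓; Jun starts Thu (30d); Jul starts Sat (31d) ✓; Aug starts Tue (31d); Sep starts Fri (30d); Oct starts Sun (31d) ✓; Nov starts Wed (30d); Dec starts Fri (31d).
Five-Monday months: January, May, July, October → 4.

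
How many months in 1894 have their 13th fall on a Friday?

2

Check the 13th of each month of 1894: Jan 13: Sat, Feb 13: Tue, Mar 13: Tue, Apr 13: Fri, May 13: Sun, Jun 13: Wed, Jul 13: Fri, Aug 13: Mon, Sep 13: Thu, Oct 13: Sat, Nov 13: Tue, Dec 13: Thu.
Friday occurs in April, July — 2 months.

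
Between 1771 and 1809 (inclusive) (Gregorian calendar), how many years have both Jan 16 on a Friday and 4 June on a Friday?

1

Check each year's weekday for Jan 16 and 4 June:
  1771: Wed/Tue  1772: Thu/Thu  1773: Sat/Fri  1774: Sun/Sat  1775: Mon/Sun  1776: Tue/Tue  1777: Thu/Wed  1778: Fri/Thu  1779: Sat/Fri  1780: Sun/Sun  1781: Tue/Mon  1782: Wed/Tue  1783: Thu/Wed  1784: Fri/Fri ✓  …(11 more)…  1796: Sat/Sat  1797: Mon/Sun  1798: Tue/Mon  1799: Wed/Tue  1800: Thu/Wed  1801: Fri/Thu  1802: Sat/Fri  1803: Sun/Sat  1804: Mon/Mon  1805: Wed/Tue  1806: Thu/Wed  1807: Fri/Thu  1808: Sat/Sat  1809: Mon/Sun
Both conditions hold in: 1784 — 1.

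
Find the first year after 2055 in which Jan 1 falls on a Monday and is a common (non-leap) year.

Jan 1 advances by 2 weekdays after a leap year and by 1 after a common year.
2055: Jan 1 is Friday.
2056: Saturday (leap)
2057: Monday
2057 begins on a Monday and is a common year.

2057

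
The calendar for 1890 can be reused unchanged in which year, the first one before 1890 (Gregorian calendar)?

Two years share a calendar iff Jan 1 falls on the same weekday and both are leap or both are common. 1890: Jan 1 is Wednesday, common year.
1889: Jan 1 Tuesday, common
1888: Jan 1 Sunday, leap
1887: Jan 1 Saturday, common
1886: Jan 1 Friday, common
1885: Jan 1 Thursday, common
1884: Jan 1 Tuesday, leap
1883: Jan 1 Monday, common
1882: Jan 1 Sunday, common
1881: Jan 1 Saturday, common
1880: Jan 1 Thursday, leap
1879: Jan 1 Wednesday, common
1879 matches on both conditions.

1879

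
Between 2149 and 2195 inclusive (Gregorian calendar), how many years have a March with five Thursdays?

March has 31 days; it has five Thursdays when Thursday falls among the first (month-length − 28) days — i.e. when March 1 is one of Thursday/Wednesday/Tuesday.
March 1 by year: 2149:Sat 2150:Sun 2151:Mon 2152:Wed✓ 2153:Thu✓ 2154:Fri 2155:Sat 2156:Mon 2157:Tue✓ 2158:Wed✓ 2159:Thu✓ 2160:Sat 2161:Sun 2162:Mon 2163:Tue✓ …(17 more)… 2181:Thu✓ 2182:Fri 2183:Sat 2184:Mon 2185:Tue✓ 2186:Wed✓ 2187:Thu✓ 2188:Sat 2189:Sun 2190:Mon 2191:Tue✓ 2192:Thu✓ 2193:Fri 2194:Sat 2195:Sun
Years with five Thursdays: 2152, 2153, 2157, 2158, 2159, 2163, 2164, 2168, 2169, 2170, 2174, 2175, 2180, 2181, 2185, 2186, 2187, 2191, 2192 → 19.

19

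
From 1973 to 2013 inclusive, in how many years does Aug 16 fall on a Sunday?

Track Aug 16's weekday year by year (advancing +1, or +2 across a Feb 29):
  1973: Thu  1974: Fri (+1)  1975: Sat (+1)  1976: Mon (+2)  1977: Tue (+1)
  1978: Wed (+1)  1979: Thu (+1)  1980: Sat (+2)  1981: Sun (+1) ✓  1982: Mon (+1)
  1983: Tue (+1)  1984: Thu (+2)  1985: Fri (+1)  1986: Sat (+1)  … (13 more years) …
  2000: Wed (+2)  2001: Thu (+1)  2002: Fri (+1)  2003: Sat (+1)  2004: Mon (+2)
  2005: Tue (+1)  2006: Wed (+1)  2007: Thu (+1)  2008: Sat (+2)  2009: Sun (+1) ✓
  2010: Mon (+1)  2011: Tue (+1)  2012: Thu (+2)  2013: Fri (+1)
Sunday years: 1981, 1987, 1992, 1998, 2009 — 5 in total.

5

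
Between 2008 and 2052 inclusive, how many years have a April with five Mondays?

13

April has 30 days; it has five Mondays when Monday falls among the first (month-length − 28) days — i.e. when April 1 is one of Monday/Sunday.
April 1 by year: 2008:Tue 2009:Wed 2010:Thu 2011:Fri 2012:Sun✓ 2013:Mon✓ 2014:Tue 2015:Wed 2016:Fri 2017:Sat 2018:Sun✓ 2019:Mon✓ 2020:Wed 2021:Thu 2022:Fri …(15 more)… 2038:Thu 2039:Fri 2040:Sun✓ 2041:Mon✓ 2042:Tue 2043:Wed 2044:Fri 2045:Sat 2046:Sun✓ 2047:Mon✓ 2048:Wed 2049:Thu 2050:Fri 2051:Sat 2052:Mon✓
Years with five Mondays: 2012, 2013, 2018, 2019, 2024, 2029, 2030, 2035, 2040, 2041, 2046, 2047, 2052 → 13.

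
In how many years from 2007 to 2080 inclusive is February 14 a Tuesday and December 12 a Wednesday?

Check each year's weekday for February 14 and December 12:
  2007: Wed/Wed  2008: Thu/Fri  2009: Sat/Sat  2010: Sun/Sun  2011: Mon/Mon  2012: Tue/Wed ✓  2013: Thu/Thu  2014: Fri/Fri  2015: Sat/Sat  2016: Sun/Mon  2017: Tue/Tue  2018: Wed/Wed  2019: Thu/Thu  2020: Fri/Sat  …(46 more)…  2067: Mon/Mon  2068: Tue/Wed ✓  2069: Thu/Thu  2070: Fri/Fri  2071: Sat/Sat  2072: Sun/Mon  2073: Tue/Tue  2074: Wed/Wed  2075: Thu/Thu  2076: Fri/Sat  2077: Sun/Sun  2078: Mon/Mon  2079: Tue/Tue  2080: Wed/Thu
Both conditions hold in: 2012, 2040, 2068 — 3.

3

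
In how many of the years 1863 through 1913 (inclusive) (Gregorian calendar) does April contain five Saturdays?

April has 30 days; it has five Saturdays when Saturday falls among the first (month-length − 28) days — i.e. when April 1 is one of Saturday/Friday.
April 1 by year: 1863:Wed 1864:Fri✓ 1865:Sat✓ 1866:Sun 1867:Mon 1868:Wed 1869:Thu 1870:Fri✓ 1871:Sat✓ 1872:Mon 1873:Tue 1874:Wed 1875:Thu 1876:Sat✓ 1877:Sun …(21 more)… 1899:Sat✓ 1900:Sun 1901:Mon 1902:Tue 1903:Wed 1904:Fri✓ 1905:Sat✓ 1906:Sun 1907:Mon 1908:Wed 1909:Thu 1910:Fri✓ 1911:Sat✓ 1912:Mon 1913:Tue
Years with five Saturdays: 1864, 1865, 1870, 1871, 1876, 1881, 1882, 1887, 1892, 1893, 1898, 1899, 1904, 1905, 1910, 1911 → 16.

16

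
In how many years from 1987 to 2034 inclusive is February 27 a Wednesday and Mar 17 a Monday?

1

Check each year's weekday for February 27 and Mar 17:
  1987: Fri/Tue  1988: Sat/Thu  1989: Mon/Fri  1990: Tue/Sat  1991: Wed/Sun  1992: Thu/Tue  1993: Sat/Wed  1994: Sun/Thu  1995: Mon/Fri  1996: Tue/Sun  1997: Thu/Mon  1998: Fri/Tue  1999: Sat/Wed  2000: Sun/Fri  …(20 more)…  2021: Sat/Wed  2022: Sun/Thu  2023: Mon/Fri  2024: Tue/Sun  2025: Thu/Mon  2026: Fri/Tue  2027: Sat/Wed  2028: Sun/Fri  2029: Tue/Sat  2030: Wed/Sun  2031: Thu/Mon  2032: Fri/Wed  2033: Sun/Thu  2034: Mon/Fri
Both conditions hold in: 2008 — 1.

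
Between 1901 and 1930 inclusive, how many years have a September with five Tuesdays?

9

September has 30 days; it has five Tuesdays when Tuesday falls among the first (month-length − 28) days — i.e. when September 1 is one of Tuesday/Monday.
September 1 by year: 1901:Sun 1902:Mon✓ 1903:Tue✓ 1904:Thu 1905:Fri 1906:Sat 1907:Sun 1908:Tue✓ 1909:Wed 1910:Thu 1911:Fri 1912:Sun 1913:Mon✓ 1914:Tue✓ 1915:Wed 1916:Fri 1917:Sat 1918:Sun 1919:Mon✓ 1920:Wed 1921:Thu 1922:Fri 1923:Sat 1924:Mon✓ 1925:Tue✓ 1926:Wed 1927:Thu 1928:Sat 1929:Sun 1930:Mon✓
Years with five Tuesdays: 1902, 1903, 1908, 1913, 1914, 1919, 1924, 1925, 1930 → 9.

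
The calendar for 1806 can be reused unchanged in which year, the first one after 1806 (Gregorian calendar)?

1817

Two years share a calendar iff Jan 1 falls on the same weekday and both are leap or both are common. 1806: Jan 1 is Wednesday, common year.
1807: Jan 1 Thursday, common
1808: Jan 1 Friday, leap
1809: Jan 1 Sunday, common
1810: Jan 1 Monday, common
1811: Jan 1 Tuesday, common
1812: Jan 1 Wednesday, leap
1813: Jan 1 Friday, common
1814: Jan 1 Saturday, common
1815: Jan 1 Sunday, common
1816: Jan 1 Monday, leap
1817: Jan 1 Wednesday, common
1817 matches on both conditions.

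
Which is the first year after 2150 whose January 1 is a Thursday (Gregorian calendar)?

Jan 1 advances by 2 weekdays after a leap year and by 1 after a common year.
2150: Jan 1 is Thursday.
2151: Friday
2152: Saturday (leap)
2153: Monday
2154: Tuesday
2155: Wednesday
2156: Thursday (leap)
2156 begins on a Thursday

2156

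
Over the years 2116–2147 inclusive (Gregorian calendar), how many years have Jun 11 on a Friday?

Track Jun 11's weekday year by year (advancing +1, or +2 across a Feb 29):
  2116: Thu  2117: Fri (+1) ✓  2118: Sat (+1)  2119: Sun (+1)  2120: Tue (+2)
  2121: Wed (+1)  2122: Thu (+1)  2123: Fri (+1) ✓  2124: Sun (+2)  2125: Mon (+1)
  2126: Tue (+1)  2127: Wed (+1)  2128: Fri (+2) ✓  2129: Sat (+1)  … (4 more years) …
  2134: Fri (+1) ✓  2135: Sat (+1)  2136: Mon (+2)  2137: Tue (+1)  2138: Wed (+1)
  2139: Thu (+1)  2140: Sat (+2)  2141: Sun (+1)  2142: Mon (+1)  2143: Tue (+1)
  2144: Thu (+2)  2145: Fri (+1) ✓  2146: Sat (+1)  2147: Sun (+1)
Friday years: 2117, 2123, 2128, 2134, 2145 — 5 in total.

5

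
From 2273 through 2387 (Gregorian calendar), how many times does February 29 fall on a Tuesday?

Leap years in 2273–2387: 27 of them.
Feb 29 weekday advances by 5 (mod 7) from one leap year to the next four years later (or differs when a century non-leap intervenes).
Leap-day weekdays: 2276:Tue✓ 2280:Sun 2284:Fri 2288:Wed 2292:Mon 2296:Sat 2304:Mon 2308:Sat 2312:Thu 2316:Tue✓ 2320:Sun 2324:Fri 2328:Wed 2332:Mon 2336:Sat 2340:Thu 2344:Tue✓ 2348:Sun 2352:Fri 2356:Wed 2360:Mon 2364:Sat 2368:Thu 2372:Tue✓ 2376:Sun 2380:Fri 2384:Wed
Tuesday: 2276, 2316, 2344, 2372 → 4.

4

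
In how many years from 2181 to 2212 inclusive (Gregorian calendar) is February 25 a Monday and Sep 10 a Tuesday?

Check each year's weekday for February 25 and Sep 10:
  2181: Sun/Mon  2182: Mon/Tue ✓  2183: Tue/Wed  2184: Wed/Fri  2185: Fri/Sat  2186: Sat/Sun  2187: Sun/Mon  2188: Mon/Wed  2189: Wed/Thu  2190: Thu/Fri  2191: Fri/Sat  2192: Sat/Mon  2193: Mon/Tue ✓  2194: Tue/Wed  …(4 more)…  2199: Mon/Tue ✓  2200: Tue/Wed  2201: Wed/Thu  2202: Thu/Fri  2203: Fri/Sat  2204: Sat/Mon  2205: Mon/Tue ✓  2206: Tue/Wed  2207: Wed/Thu  2208: Thu/Sat  2209: Sat/Sun  2210: Sun/Mon  2211: Mon/Tue ✓  2212: Tue/Thu
Both conditions hold in: 2182, 2193, 2199, 2205, 2211 — 5.

5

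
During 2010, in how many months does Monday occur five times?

A month of length L has five Mondays iff its first Monday is on day ≤ L−28 (so day 1–3 in a 31-day month, 1–2 in a 30-day month, day 1 in a leap February).
Checking each month of 2010: Jan starts Fri (31d); Feb starts Mon (28d); Mar starts Mon (31d) ✓; Apr starts Thu (30d); May starts Sat (31d) ✓; Jun starts Tue (30d); Jul starts Thu (31d); Aug starts Sun (31d) ✓; Sep starts Wed (30d); Oct starts Fri (31d); Nov starts Mon (30d) ✓; Dec starts Wed (31d).
Five-Monday months: March, May, August, November → 4.

4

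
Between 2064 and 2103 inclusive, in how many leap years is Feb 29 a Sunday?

Leap years in 2064–2103: 9 of them.
Feb 29 weekday advances by 5 (mod 7) from one leap year to the next four years later (or differs when a century non-leap intervenes).
Leap-day weekdays: 2064:Fri 2068:Wed 2072:Mon 2076:Sat 2080:Thu 2084:Tue 2088:Sun✓ 2092:Fri 2096:Wed
Sunday: 2088 → 1.

1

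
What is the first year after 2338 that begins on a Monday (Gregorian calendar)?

2340

Jan 1 advances by 2 weekdays after a leap year and by 1 after a common year.
2338: Jan 1 is Saturday.
2339: Sunday
2340: Monday (leap)
2340 begins on a Monday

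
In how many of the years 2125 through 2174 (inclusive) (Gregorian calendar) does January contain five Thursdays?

January has 31 days; it has five Thursdays when Thursday falls among the first (month-length − 28) days — i.e. when January 1 is one of Thursday/Wednesday/Tuesday.
January 1 by year: 2125:Mon 2126:Tue✓ 2127:Wed✓ 2128:Thu✓ 2129:Sat 2130:Sun 2131:Mon 2132:Tue✓ 2133:Thu✓ 2134:Fri 2135:Sat 2136:Sun 2137:Tue✓ 2138:Wed✓ 2139:Thu✓ …(20 more)… 2160:Tue✓ 2161:Thu✓ 2162:Fri 2163:Sat 2164:Sun 2165:Tue✓ 2166:Wed✓ 2167:Thu✓ 2168:Fri 2169:Sun 2170:Mon 2171:Tue✓ 2172:Wed✓ 2173:Fri 2174:Sat
Years with five Thursdays: 2126, 2127, 2128, 2132, 2133, 2137, 2138, 2139, 2143, 2144, 2149, 2150, 2154, 2155, 2156, 2160, 2161, 2165, 2166, 2167, 2171, 2172 → 22.

22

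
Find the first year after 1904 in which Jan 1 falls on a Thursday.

1914

Jan 1 advances by 2 weekdays after a leap year and by 1 after a common year.
1904: Jan 1 is Friday (leap).
1905: Sunday
1906: Monday
1907: Tuesday
1908: Wednesday (leap)
1909: Friday
1910: Saturday
1911: Sunday
1912: Monday (leap)
1913: Wednesday
1914: Thursday
1914 begins on a Thursday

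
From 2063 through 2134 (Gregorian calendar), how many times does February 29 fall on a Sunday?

Leap years in 2063–2134: 17 of them.
Feb 29 weekday advances by 5 (mod 7) from one leap year to the next four years later (or differs when a century non-leap intervenes).
Leap-day weekdays: 2064:Fri 2068:Wed 2072:Mon 2076:Sat 2080:Thu 2084:Tue 2088:Sun✓ 2092:Fri 2096:Wed 2104:Fri 2108:Wed 2112:Mon 2116:Sat 2120:Thu 2124:Tue 2128:Sun✓ 2132:Fri
Sunday: 2088, 2128 → 2.

2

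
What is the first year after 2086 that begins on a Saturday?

2089

Jan 1 advances by 2 weekdays after a leap year and by 1 after a common year.
2086: Jan 1 is Tuesday.
2087: Wednesday
2088: Thursday (leap)
2089: Saturday
2089 begins on a Saturday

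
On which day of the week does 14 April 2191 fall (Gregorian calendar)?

Thursday

January 1, 2191 is a Saturday.
April 14 is day 104 of the year, i.e. 103 days after Jan 1.
103 mod 7 = 5, so advance 5 weekdays from Saturday: Thursday.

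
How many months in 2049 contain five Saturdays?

4

A month of length L has five Saturdays iff its first Saturday is on day ≤ L−28 (so day 1–3 in a 31-day month, 1–2 in a 30-day month, day 1 in a leap February).
Checking each month of 2049: Jan starts Fri (31d) ✓; Feb starts Mon (28d); Mar starts Mon (31d); Apr starts Thu (30d); May starts Sat (31d) ✓; Jun starts Tue (30d); Jul starts Thu (31d) ✓; Aug starts Sun (31d); Sep starts Wed (30d); Oct starts Fri (31d) ✓; Nov starts Mon (30d); Dec starts Wed (31d).
Five-Saturday months: January, May, July, October → 4.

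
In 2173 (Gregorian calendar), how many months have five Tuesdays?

4

A month of length L has five Tuesdays iff its first Tuesday is on day ≤ L−28 (so day 1–3 in a 31-day month, 1–2 in a 30-day month, day 1 in a leap February).
Checking each month of 2173: Jan starts Fri (31d); Feb starts Mon (28d); Mar starts Mon (31d) ✓; Apr starts Thu (30d); May starts Sat (31d); Jun starts Tue (30d) ✓; Jul starts Thu (31d); Aug starts Sun (31d) ✓; Sep starts Wed (30d); Oct starts Fri (31d); Nov starts Mon (30d) ✓; Dec starts Wed (31d).
Five-Tuesday months: March, June, August, November → 4.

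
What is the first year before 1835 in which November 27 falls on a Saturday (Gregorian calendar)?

1830

From one year to the next, a fixed date's weekday advances by 1, or by 2 when a Feb 29 lies between the two dates.
1835: November 27 is Friday.
1834: Thursday (−1)
1833: Wednesday (−1)
1832: Tuesday (−1)
1831: Sunday (−2)
1830: Saturday (−1)
November 27 falls on a Saturday in 1830.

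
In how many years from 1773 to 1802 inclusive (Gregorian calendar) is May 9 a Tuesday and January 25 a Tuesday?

1

Check each year's weekday for May 9 and January 25:
  1773: Sun/Mon  1774: Mon/Tue  1775: Tue/Wed  1776: Thu/Thu  1777: Fri/Sat  1778: Sat/Sun  1779: Sun/Mon  1780: Tue/Tue ✓  1781: Wed/Thu  1782: Thu/Fri  1783: Fri/Sat  1784: Sun/Sun  1785: Mon/Tue  1786: Tue/Wed  1787: Wed/Thu  1788: Fri/Fri  1789: Sat/Sun  1790: Sun/Mon  1791: Mon/Tue  1792: Wed/Wed  1793: Thu/Fri  1794: Fri/Sat  1795: Sat/Sun  1796: Mon/Mon  1797: Tue/Wed  1798: Wed/Thu  1799: Thu/Fri  1800: Fri/Sat  1801: Sat/Sun  1802: Sun/Mon
Both conditions hold in: 1780 — 1.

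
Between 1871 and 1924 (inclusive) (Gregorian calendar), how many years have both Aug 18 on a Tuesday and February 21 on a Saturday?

5

Check each year's weekday for Aug 18 and February 21:
  1871: Fri/Tue  1872: Sun/Wed  1873: Mon/Fri  1874: Tue/Sat ✓  1875: Wed/Sun  1876: Fri/Mon  1877: Sat/Wed  1878: Sun/Thu  1879: Mon/Fri  1880: Wed/Sat  1881: Thu/Mon  1882: Fri/Tue  1883: Sat/Wed  1884: Mon/Thu  …(26 more)…  1911: Fri/Tue  1912: Sun/Wed  1913: Mon/Fri  1914: Tue/Sat ✓  1915: Wed/Sun  1916: Fri/Mon  1917: Sat/Wed  1918: Sun/Thu  1919: Mon/Fri  1920: Wed/Sat  1921: Thu/Mon  1922: Fri/Tue  1923: Sat/Wed  1924: Mon/Thu
Both conditions hold in: 1874, 1885, 1891, 1903, 1914 — 5.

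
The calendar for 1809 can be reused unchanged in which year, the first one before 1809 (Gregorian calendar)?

Two years share a calendar iff Jan 1 falls on the same weekday and both are leap or both are common. 1809: Jan 1 is Sunday, common year.
1808: Jan 1 Friday, leap
1807: Jan 1 Thursday, common
1806: Jan 1 Wednesday, common
1805: Jan 1 Tuesday, common
1804: Jan 1 Sunday, leap
1803: Jan 1 Saturday, common
1802: Jan 1 Friday, common
1801: Jan 1 Thursday, common
1800: Jan 1 Wednesday, common
1799: Jan 1 Tuesday, common
1798: Jan 1 Monday, common
1797: Jan 1 Sunday, common
1797 matches on both conditions.

1797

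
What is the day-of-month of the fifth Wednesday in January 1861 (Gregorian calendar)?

January 1, 1861 is a Tuesday, so the first Wednesday is the 2nd.
The fifth Wednesday is 2 + 28 = 30.

30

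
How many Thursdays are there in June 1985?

June 1985 has 30 days and begins on Saturday.
The first Thursday is June 6.
Thursdays fall on 6, 13, 20, 27 — that's 4.

4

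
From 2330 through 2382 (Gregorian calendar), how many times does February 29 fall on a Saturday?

2

Leap years in 2330–2382: 13 of them.
Feb 29 weekday advances by 5 (mod 7) from one leap year to the next four years later (or differs when a century non-leap intervenes).
Leap-day weekdays: 2332:Mon 2336:Sat✓ 2340:Thu 2344:Tue 2348:Sun 2352:Fri 2356:Wed 2360:Mon 2364:Sat✓ 2368:Thu 2372:Tue 2376:Sun 2380:Fri
Saturday: 2336, 2364 → 2.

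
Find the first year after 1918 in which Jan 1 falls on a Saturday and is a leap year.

Jan 1 advances by 2 weekdays after a leap year and by 1 after a common year.
1918: Jan 1 is Tuesday.
1919: Wednesday
1920: Thursday (leap)
1921: Saturday
1922: Sunday
1923: Monday
1924: Tuesday (leap)
1925: Thursday
1926: Friday
1927: Saturday
1928: Sunday (leap)
1929: Tuesday
1930: Wednesday
1931: Thursday
1932: Friday (leap)
1933: Sunday
1934: Monday
1935: Tuesday
1936: Wednesday (leap)
1937: Friday
1938: Saturday
1939: Sunday
1940: Monday (leap)
1941: Wednesday
1942: Thursday
1943: Friday
1944: Saturday (leap)
1944 begins on a Saturday and is a leap year.

1944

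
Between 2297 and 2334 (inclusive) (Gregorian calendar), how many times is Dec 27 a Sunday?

5

Track Dec 27's weekday year by year (advancing +1, or +2 across a Feb 29):
  2297: Mon  2298: Tue (+1)  2299: Wed (+1)  2300: Thu (+1)  2301: Fri (+1)
  2302: Sat (+1)  2303: Sun (+1) ✓  2304: Tue (+2)  2305: Wed (+1)  2306: Thu (+1)
  2307: Fri (+1)  2308: Sun (+2) ✓  2309: Mon (+1)  2310: Tue (+1)  … (10 more years) …
  2321: Tue (+1)  2322: Wed (+1)  2323: Thu (+1)  2324: Sat (+2)  2325: Sun (+1) ✓
  2326: Mon (+1)  2327: Tue (+1)  2328: Thu (+2)  2329: Fri (+1)  2330: Sat (+1)
  2331: Sun (+1) ✓  2332: Tue (+2)  2333: Wed (+1)  2334: Thu (+1)
Sunday years: 2303, 2308, 2314, 2325, 2331 — 5 in total.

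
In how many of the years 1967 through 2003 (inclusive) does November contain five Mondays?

10

November has 30 days; it has five Mondays when Monday falls among the first (month-length − 28) days — i.e. when November 1 is one of Monday/Sunday.
November 1 by year: 1967:Wed 1968:Fri 1969:Sat 1970:Sun✓ 1971:Mon✓ 1972:Wed 1973:Thu 1974:Fri 1975:Sat 1976:Mon✓ 1977:Tue 1978:Wed 1979:Thu 1980:Sat 1981:Sun✓ …(7 more)… 1989:Wed 1990:Thu 1991:Fri 1992:Sun✓ 1993:Mon✓ 1994:Tue 1995:Wed 1996:Fri 1997:Sat 1998:Sun✓ 1999:Mon✓ 2000:Wed 2001:Thu 2002:Fri 2003:Sat
Years with five Mondays: 1970, 1971, 1976, 1981, 1982, 1987, 1992, 1993, 1998, 1999 → 10.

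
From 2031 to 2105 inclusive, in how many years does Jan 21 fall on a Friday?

11

Track Jan 21's weekday year by year (advancing +1, or +2 across a Feb 29):
  2031: Tue  2032: Wed (+1)  2033: Fri (+2) ✓  2034: Sat (+1)  2035: Sun (+1)
  2036: Mon (+1)  2037: Wed (+2)  2038: Thu (+1)  2039: Fri (+1) ✓  2040: Sat (+1)
  2041: Mon (+2)  2042: Tue (+1)  2043: Wed (+1)  2044: Thu (+1)  … (47 more years) …
  2092: Mon (+1)  2093: Wed (+2)  2094: Thu (+1)  2095: Fri (+1) ✓  2096: Sat (+1)
  2097: Mon (+2)  2098: Tue (+1)  2099: Wed (+1)  2100: Thu (+1)  2101: Fri (+1) ✓
  2102: Sat (+1)  2103: Sun (+1)  2104: Mon (+1)  2105: Wed (+2)
Friday years: 2033, 2039, 2050, 2056, 2061, 2067, 2078, 2084, 2089, 2095, 2101 — 11 in total.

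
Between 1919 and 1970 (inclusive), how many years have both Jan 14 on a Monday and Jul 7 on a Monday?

Check each year's weekday for Jan 14 and Jul 7:
  1919: Tue/Mon  1920: Wed/Wed  1921: Fri/Thu  1922: Sat/Fri  1923: Sun/Sat  1924: Mon/Mon ✓  1925: Wed/Tue  1926: Thu/Wed  1927: Fri/Thu  1928: Sat/Sat  1929: Mon/Sun  1930: Tue/Mon  1931: Wed/Tue  1932: Thu/Thu  …(24 more)…  1957: Mon/Sun  1958: Tue/Mon  1959: Wed/Tue  1960: Thu/Thu  1961: Sat/Fri  1962: Sun/Sat  1963: Mon/Sun  1964: Tue/Tue  1965: Thu/Wed  1966: Fri/Thu  1967: Sat/Fri  1968: Sun/Sun  1969: Tue/Mon  1970: Wed/Tue
Both conditions hold in: 1924, 1952 — 2.

2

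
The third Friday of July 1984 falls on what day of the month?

20

July 1, 1984 is a Sunday, so the first Friday is the 6th.
The third Friday is 6 + 14 = 20.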